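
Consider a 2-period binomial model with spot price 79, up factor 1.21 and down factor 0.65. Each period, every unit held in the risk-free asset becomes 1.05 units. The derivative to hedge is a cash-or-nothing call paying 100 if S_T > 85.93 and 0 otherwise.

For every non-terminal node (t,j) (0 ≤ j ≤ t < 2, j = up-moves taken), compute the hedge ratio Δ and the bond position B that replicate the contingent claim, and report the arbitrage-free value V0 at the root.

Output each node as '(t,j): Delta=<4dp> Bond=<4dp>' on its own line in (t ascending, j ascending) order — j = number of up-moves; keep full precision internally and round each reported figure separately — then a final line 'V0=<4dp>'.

Under the risk-neutral measure, an up-move has probability p* = (R−d)/(u−d) = 0.7143 and values discount at R = 1.05.
Payoff layer (t=2): V(2,0)=0.0000, V(2,1)=0.0000, V(2,2)=100.0000
Node (1,0) S=51.3500: V=(p*·0.0000+(1−p*)·0.0000)/1.05=0.0000; Δ=(0.0000−0.0000)/(62.1335−33.3775)=0.0000; B=V−Δ·S=0.0000
Node (1,1) S=95.5900: V=(p*·100.0000+(1−p*)·0.0000)/1.05=68.0272; Δ=(100.0000−0.0000)/(115.6639−62.1335)=1.8681; B=V−Δ·S=-110.5442
Node (0,0) S=79.0000: V=(p*·68.0272+(1−p*)·0.0000)/1.05=46.2770; Δ=(68.0272−0.0000)/(95.5900−51.3500)=1.5377; B=V−Δ·S=-75.2001
Check: Δ(0,0)·S0 + B(0,0) = 46.2770 = V0.

(0,0): Delta=1.5377 Bond=-75.2001
(1,0): Delta=0.0000 Bond=0.0000
(1,1): Delta=1.8681 Bond=-110.5442
V0=46.2770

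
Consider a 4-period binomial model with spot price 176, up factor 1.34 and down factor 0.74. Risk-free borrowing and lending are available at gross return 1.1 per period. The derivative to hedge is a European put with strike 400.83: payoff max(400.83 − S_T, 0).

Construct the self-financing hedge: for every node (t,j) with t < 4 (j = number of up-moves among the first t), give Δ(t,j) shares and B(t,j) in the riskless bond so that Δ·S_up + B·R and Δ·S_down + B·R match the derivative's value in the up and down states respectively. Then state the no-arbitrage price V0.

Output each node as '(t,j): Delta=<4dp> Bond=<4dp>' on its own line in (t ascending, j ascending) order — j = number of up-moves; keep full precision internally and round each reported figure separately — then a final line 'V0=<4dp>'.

Under the risk-neutral measure, an up-move has probability p* = (R−d)/(u−d) = 0.6000 and values discount at R = 1.1.
Terminal payoffs: V(4,0)=348.0536, V(4,1)=305.2620, V(4,2)=227.7744, V(4,3)=87.4590, V(4,4)=0.0000
  t=3,j=0: stock 71.3194 → up 95.5680 (V=305.2620), down 52.7764 (V=348.0536). Price 293.0715; hedge Δ=-1.0000, bond B=364.3909.
  t=3,j=1: stock 129.1460 → up 173.0556 (V=227.7744), down 95.5680 (V=305.2620). Price 235.2449; hedge Δ=-1.0000, bond B=364.3909.
  t=3,j=2: stock 233.8589 → up 313.3710 (V=87.4590), down 173.0556 (V=227.7744). Price 130.5320; hedge Δ=-1.0000, bond B=364.3909.
  t=3,j=3: stock 423.4743 → up 567.4556 (V=0.0000), down 313.3710 (V=87.4590). Price 31.8033; hedge Δ=-0.3442, bond B=177.5683.
  t=2,j=0: stock 96.3776 → up 129.1460 (V=235.2449), down 71.3194 (V=293.0715). Price 234.8869; hedge Δ=-1.0000, bond B=331.2645.
  t=2,j=1: stock 174.5216 → up 233.8589 (V=130.5320), down 129.1460 (V=235.2449). Price 156.7429; hedge Δ=-1.0000, bond B=331.2645.
  t=2,j=2: stock 316.0256 → up 423.4743 (V=31.8033), down 233.8589 (V=130.5320). Price 64.8134; hedge Δ=-0.5207, bond B=229.3612.
  t=1,j=0: stock 130.2400 → up 174.5216 (V=156.7429), down 96.3776 (V=234.8869). Price 170.9095; hedge Δ=-1.0000, bond B=301.1495.
  t=1,j=1: stock 235.8400 → up 316.0256 (V=64.8134), down 174.5216 (V=156.7429). Price 92.3502; hedge Δ=-0.6497, bond B=245.5659.
  t=0,j=0: stock 176.0000 → up 235.8400 (V=92.3502), down 130.2400 (V=170.9095). Price 112.5217; hedge Δ=-0.7439, bond B=243.4540.
The time-0 hedge costs 112.5217, which is the no-arbitrage price.

(0,0): Delta=-0.7439 Bond=243.4540
(1,0): Delta=-1.0000 Bond=301.1495
(1,1): Delta=-0.6497 Bond=245.5659
(2,0): Delta=-1.0000 Bond=331.2645
(2,1): Delta=-1.0000 Bond=331.2645
(2,2): Delta=-0.5207 Bond=229.3612
(3,0): Delta=-1.0000 Bond=364.3909
(3,1): Delta=-1.0000 Bond=364.3909
(3,2): Delta=-1.0000 Bond=364.3909
(3,3): Delta=-0.3442 Bond=177.5683
V0=112.5217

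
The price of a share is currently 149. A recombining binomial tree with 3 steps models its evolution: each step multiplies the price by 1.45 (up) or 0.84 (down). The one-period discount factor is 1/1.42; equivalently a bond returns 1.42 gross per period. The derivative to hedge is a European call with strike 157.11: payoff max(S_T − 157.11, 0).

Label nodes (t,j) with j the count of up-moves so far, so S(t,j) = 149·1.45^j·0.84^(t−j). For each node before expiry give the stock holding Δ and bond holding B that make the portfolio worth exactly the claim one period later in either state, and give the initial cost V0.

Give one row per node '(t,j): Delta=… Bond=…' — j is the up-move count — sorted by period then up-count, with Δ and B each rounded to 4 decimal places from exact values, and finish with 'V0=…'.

Risk-neutral probability p* = (R−d)/(u−d) = (1.42−0.84)/(1.45−0.84) = 0.9508.
Payoff layer (t=3): V(3,0)=0.0000, V(3,1)=0.0000, V(3,2)=106.0389, V(3,3)=297.1351
Node (2,0) S=105.1344: V=(p*·0.0000+(1−p*)·0.0000)/1.42=0.0000; Δ=(0.0000−0.0000)/(152.4449−88.3129)=0.0000; B=V−Δ·S=0.0000
Node (2,1) S=181.4820: V=(p*·106.0389+(1−p*)·0.0000)/1.42=71.0027; Δ=(106.0389−0.0000)/(263.1489−152.4449)=0.9579; B=V−Δ·S=-102.8315
Node (2,2) S=313.2725: V=(p*·297.1351+(1−p*)·106.0389)/1.42=202.6317; Δ=(297.1351−106.0389)/(454.2451−263.1489)=1.0000; B=V−Δ·S=-110.6408
Node (1,0) S=125.1600: V=(p*·71.0027+(1−p*)·0.0000)/1.42=47.5428; Δ=(71.0027−0.0000)/(181.4820−105.1344)=0.9300; B=V−Δ·S=-68.8551
Node (1,1) S=216.0500: V=(p*·202.6317+(1−p*)·71.0027)/1.42=138.1395; Δ=(202.6317−71.0027)/(313.2725−181.4820)=0.9988; B=V−Δ·S=-77.6456
Node (0,0) S=149.0000: V=(p*·138.1395+(1−p*)·47.5428)/1.42=94.1436; Δ=(138.1395−47.5428)/(216.0500−125.1600)=0.9968; B=V−Δ·S=-54.3756
The time-0 hedge costs 94.1436, which is the no-arbitrage price.

(0,0): Delta=0.9968 Bond=-54.3756
(1,0): Delta=0.9300 Bond=-68.8551
(1,1): Delta=0.9988 Bond=-77.6456
(2,0): Delta=0.0000 Bond=0.0000
(2,1): Delta=0.9579 Bond=-102.8315
(2,2): Delta=1.0000 Bond=-110.6408
V0=94.1436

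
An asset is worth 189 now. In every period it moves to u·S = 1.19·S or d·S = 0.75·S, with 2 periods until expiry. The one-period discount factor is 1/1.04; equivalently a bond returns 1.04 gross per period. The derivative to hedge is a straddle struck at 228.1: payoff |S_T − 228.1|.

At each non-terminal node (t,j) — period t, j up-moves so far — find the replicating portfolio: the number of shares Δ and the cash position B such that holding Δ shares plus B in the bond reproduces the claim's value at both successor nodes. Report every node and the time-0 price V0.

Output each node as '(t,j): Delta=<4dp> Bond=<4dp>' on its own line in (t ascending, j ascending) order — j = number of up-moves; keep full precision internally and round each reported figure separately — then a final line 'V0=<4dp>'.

Risk-neutral probability p* = (R−d)/(u−d) = (1.04−0.75)/(1.19−0.75) = 0.6591.
Terminal payoffs: V(2,0)=121.7875, V(2,1)=59.4175, V(2,2)=39.5429
Node (1,0) S=141.7500: V=(p*·59.4175+(1−p*)·121.7875)/1.04=77.5769; Δ=(59.4175−121.7875)/(168.6825−106.3125)=-1.0000; B=V−Δ·S=219.3269
Node (1,1) S=224.9100: V=(p*·39.5429+(1−p*)·59.4175)/1.04=44.5369; Δ=(39.5429−59.4175)/(267.6429−168.6825)=-0.2008; B=V−Δ·S=89.7064
Node (0,0) S=189.0000: V=(p*·44.5369+(1−p*)·77.5769)/1.04=53.6543; Δ=(44.5369−77.5769)/(224.9100−141.7500)=-0.3973; B=V−Δ·S=128.7454
Self-financing check: at every node Δ·S+B equals the discounted successor values.

(0,0): Delta=-0.3973 Bond=128.7454
(1,0): Delta=-1.0000 Bond=219.3269
(1,1): Delta=-0.2008 Bond=89.7064
V0=53.6543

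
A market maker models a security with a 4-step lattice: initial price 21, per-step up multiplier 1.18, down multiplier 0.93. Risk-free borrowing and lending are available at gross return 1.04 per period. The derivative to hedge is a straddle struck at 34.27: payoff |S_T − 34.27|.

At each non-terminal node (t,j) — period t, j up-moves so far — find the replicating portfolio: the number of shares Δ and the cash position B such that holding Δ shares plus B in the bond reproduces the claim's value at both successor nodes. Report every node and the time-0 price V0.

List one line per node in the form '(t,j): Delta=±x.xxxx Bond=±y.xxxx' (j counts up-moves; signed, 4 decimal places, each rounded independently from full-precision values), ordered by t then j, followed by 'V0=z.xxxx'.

No-arbitrage ⇒ martingale measure with p* = (R−d)/(u−d) = 0.4400.
At expiry t=4: V(4,0)=18.5609, V(4,1)=14.3380, V(4,2)=8.9800, V(4,3)=2.1816, V(4,4)=6.4443
(3,0): S=16.8915. Δ = (V_up−V_dn)/(S_up−S_dn) = (14.3380−18.5609)/(19.9320−15.7091) = -1.0000. V = [p*·14.3380 + (1−p*)·18.5609]/1.04 = 16.0604. B = V − Δ·S = 32.9519.
(3,1): S=21.4322. Δ = (V_up−V_dn)/(S_up−S_dn) = (8.9800−14.3380)/(25.2900−19.9320) = -1.0000. V = [p*·8.9800 + (1−p*)·14.3380]/1.04 = 11.5197. B = V − Δ·S = 32.9519.
(3,2): S=27.1936. Δ = (V_up−V_dn)/(S_up−S_dn) = (2.1816−8.9800)/(32.0884−25.2900) = -1.0000. V = [p*·2.1816 + (1−p*)·8.9800]/1.04 = 5.7584. B = V − Δ·S = 32.9519.
(3,3): S=34.5037. Δ = (V_up−V_dn)/(S_up−S_dn) = (6.4443−2.1816)/(40.7143−32.0884) = 0.4942. V = [p*·6.4443 + (1−p*)·2.1816]/1.04 = 3.9011. B = V − Δ·S = -13.1498.
(2,0): S=18.1629. Δ = (V_up−V_dn)/(S_up−S_dn) = (11.5197−16.0604)/(21.4322−16.8915) = -1.0000. V = [p*·11.5197 + (1−p*)·16.0604]/1.04 = 13.5216. B = V − Δ·S = 31.6845.
(2,1): S=23.0454. Δ = (V_up−V_dn)/(S_up−S_dn) = (5.7584−11.5197)/(27.1936−21.4322) = -1.0000. V = [p*·5.7584 + (1−p*)·11.5197]/1.04 = 8.6391. B = V − Δ·S = 31.6845.
(2,2): S=29.2404. Δ = (V_up−V_dn)/(S_up−S_dn) = (3.9011−5.7584)/(34.5037−27.1936) = -0.2541. V = [p*·3.9011 + (1−p*)·5.7584]/1.04 = 4.7511. B = V − Δ·S = 12.1799.
(1,0): S=19.5300. Δ = (V_up−V_dn)/(S_up−S_dn) = (8.6391−13.5216)/(23.0454−18.1629) = -1.0000. V = [p*·8.6391 + (1−p*)·13.5216]/1.04 = 10.9359. B = V − Δ·S = 30.4659.
(1,1): S=24.7800. Δ = (V_up−V_dn)/(S_up−S_dn) = (4.7511−8.6391)/(29.2404−23.0454) = -0.6276. V = [p*·4.7511 + (1−p*)·8.6391]/1.04 = 6.6619. B = V − Δ·S = 22.2140.
(0,0): S=21.0000. Δ = (V_up−V_dn)/(S_up−S_dn) = (6.6619−10.9359)/(24.7800−19.5300) = -0.8141. V = [p*·6.6619 + (1−p*)·10.9359]/1.04 = 8.7071. B = V − Δ·S = 25.8029.
Root portfolio cost Δ·21+B reproduces V0=8.7071.

(0,0): Delta=-0.8141 Bond=25.8029
(1,0): Delta=-1.0000 Bond=30.4659
(1,1): Delta=-0.6276 Bond=22.2140
(2,0): Delta=-1.0000 Bond=31.6845
(2,1): Delta=-1.0000 Bond=31.6845
(2,2): Delta=-0.2541 Bond=12.1799
(3,0): Delta=-1.0000 Bond=32.9519
(3,1): Delta=-1.0000 Bond=32.9519
(3,2): Delta=-1.0000 Bond=32.9519
(3,3): Delta=0.4942 Bond=-13.1498
V0=8.7071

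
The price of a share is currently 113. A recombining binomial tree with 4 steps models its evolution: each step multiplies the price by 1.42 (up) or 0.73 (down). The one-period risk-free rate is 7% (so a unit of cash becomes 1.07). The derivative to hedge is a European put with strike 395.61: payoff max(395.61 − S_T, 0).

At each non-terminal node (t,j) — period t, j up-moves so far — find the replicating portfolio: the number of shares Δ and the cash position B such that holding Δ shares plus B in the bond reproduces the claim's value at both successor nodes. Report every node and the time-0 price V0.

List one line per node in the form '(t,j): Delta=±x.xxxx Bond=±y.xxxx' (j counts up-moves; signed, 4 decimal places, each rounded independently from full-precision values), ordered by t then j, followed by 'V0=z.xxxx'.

(0,0): Delta=-0.9200 Bond=295.6448
(1,0): Delta=-1.0000 Bond=322.9356
(1,1): Delta=-0.8777 Bond=309.5503
(2,0): Delta=-1.0000 Bond=345.5411
(2,1): Delta=-1.0000 Bond=345.5411
(2,2): Delta=-0.8130 Bond=316.4753
(3,0): Delta=-1.0000 Bond=369.7290
(3,1): Delta=-1.0000 Bond=369.7290
(3,2): Delta=-1.0000 Bond=369.7290
(3,3): Delta=-0.7141 Bond=306.6134
V0=191.6800

The replicating-portfolio and risk-neutral prices coincide; use p* = (1.07−0.73)/(1.42−0.73) = 0.4928 for the latter.
Payoff layer (t=4): V(4,0)=363.5200, V(4,1)=333.1883, V(4,2)=274.1870, V(4,3)=159.4174, V(4,4)=0.0000
  t=3,j=0: stock 43.9589 → up 62.4217 (V=333.1883), down 32.0900 (V=363.5200). Price 325.7701; hedge Δ=-1.0000, bond B=369.7290.
  t=3,j=1: stock 85.5091 → up 121.4230 (V=274.1870), down 62.4217 (V=333.1883). Price 284.2198; hedge Δ=-1.0000, bond B=369.7290.
  t=3,j=2: stock 166.3328 → up 236.1926 (V=159.4174), down 121.4230 (V=274.1870). Price 203.3961; hedge Δ=-1.0000, bond B=369.7290.
  t=3,j=3: stock 323.5515 → up 459.4432 (V=0.0000), down 236.1926 (V=159.4174). Price 75.5737; hedge Δ=-0.7141, bond B=306.6134.
  t=2,j=0: stock 60.2177 → up 85.5091 (V=284.2198), down 43.9589 (V=325.7701). Price 285.3234; hedge Δ=-1.0000, bond B=345.5411.
  t=2,j=1: stock 117.1358 → up 166.3328 (V=203.3961), down 85.5091 (V=284.2198). Price 228.4053; hedge Δ=-1.0000, bond B=345.5411.
  t=2,j=2: stock 227.8532 → up 323.5515 (V=75.5737), down 166.3328 (V=203.3961). Price 131.2254; hedge Δ=-0.8130, bond B=316.4753.
  t=1,j=0: stock 82.4900 → up 117.1358 (V=228.4053), down 60.2177 (V=285.3234). Price 240.4456; hedge Δ=-1.0000, bond B=322.9356.
  t=1,j=1: stock 160.4600 → up 227.8532 (V=131.2254), down 117.1358 (V=228.4053). Price 168.7099; hedge Δ=-0.8777, bond B=309.5503.
  t=0,j=0: stock 113.0000 → up 160.4600 (V=168.7099), down 82.4900 (V=240.4456). Price 191.6800; hedge Δ=-0.9200, bond B=295.6448.
Root portfolio cost Δ·113+B reproduces V0=191.6800.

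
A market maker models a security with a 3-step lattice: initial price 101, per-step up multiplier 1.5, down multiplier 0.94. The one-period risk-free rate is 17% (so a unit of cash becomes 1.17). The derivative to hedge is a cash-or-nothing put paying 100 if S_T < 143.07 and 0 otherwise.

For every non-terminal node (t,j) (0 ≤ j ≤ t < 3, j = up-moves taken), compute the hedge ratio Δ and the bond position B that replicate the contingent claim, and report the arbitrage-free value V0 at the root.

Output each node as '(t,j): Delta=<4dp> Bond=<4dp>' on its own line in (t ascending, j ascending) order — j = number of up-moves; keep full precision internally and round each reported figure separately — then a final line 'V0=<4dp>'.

(0,0): Delta=-0.6252 Bond=102.6363
(1,0): Delta=-0.6603 Bond=123.4139
(1,1): Delta=-0.5937 Bond=115.3075
(2,0): Delta=0.0000 Bond=85.4701
(2,1): Delta=-1.2539 Bond=228.9377
(2,2): Delta=0.0000 Bond=0.0000
V0=39.4918

No-arbitrage ⇒ martingale measure with p* = (R−d)/(u−d) = 0.4107.
Terminal values V(3,·): V(3,0)=100.0000, V(3,1)=100.0000, V(3,2)=0.0000, V(3,3)=0.0000
  t=2,j=0: stock 89.2436 → up 133.8654 (V=100.0000), down 83.8890 (V=100.0000). Price 85.4701; hedge Δ=0.0000, bond B=85.4701.
  t=2,j=1: stock 142.4100 → up 213.6150 (V=0.0000), down 133.8654 (V=100.0000). Price 50.3663; hedge Δ=-1.2539, bond B=228.9377.
  t=2,j=2: stock 227.2500 → up 340.8750 (V=0.0000), down 213.6150 (V=0.0000). Price 0.0000; hedge Δ=0.0000, bond B=0.0000.
  t=1,j=0: stock 94.9400 → up 142.4100 (V=50.3663), down 89.2436 (V=85.4701). Price 60.7286; hedge Δ=-0.6603, bond B=123.4139.
  t=1,j=1: stock 151.5000 → up 227.2500 (V=0.0000), down 142.4100 (V=50.3663). Price 25.3676; hedge Δ=-0.5937, bond B=115.3075.
  t=0,j=0: stock 101.0000 → up 151.5000 (V=25.3676), down 94.9400 (V=60.7286). Price 39.4918; hedge Δ=-0.6252, bond B=102.6363.
Root portfolio cost Δ·101+B reproduces V0=39.4918.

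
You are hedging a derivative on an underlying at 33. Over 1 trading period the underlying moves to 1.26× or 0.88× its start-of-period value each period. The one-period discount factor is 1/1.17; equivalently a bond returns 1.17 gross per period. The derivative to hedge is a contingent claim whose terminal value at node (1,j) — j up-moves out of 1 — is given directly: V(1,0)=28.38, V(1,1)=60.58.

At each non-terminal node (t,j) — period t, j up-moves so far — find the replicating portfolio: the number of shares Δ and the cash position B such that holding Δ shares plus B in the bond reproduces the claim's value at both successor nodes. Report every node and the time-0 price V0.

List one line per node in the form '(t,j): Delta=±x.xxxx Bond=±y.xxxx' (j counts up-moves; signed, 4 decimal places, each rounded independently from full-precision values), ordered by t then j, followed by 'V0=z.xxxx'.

No-arbitrage ⇒ martingale measure with p* = (R−d)/(u−d) = 0.7632.
Payoff layer (t=1): V(1,0)=28.3800, V(1,1)=60.5800
Node (0,0) S=33.0000: V=(p*·60.5800+(1−p*)·28.3800)/1.17=45.2596; Δ=(60.5800−28.3800)/(41.5800−29.0400)=2.5678; B=V−Δ·S=-39.4773
Self-financing check: at every node Δ·S+B equals the discounted successor values.

(0,0): Delta=2.5678 Bond=-39.4773
V0=45.2596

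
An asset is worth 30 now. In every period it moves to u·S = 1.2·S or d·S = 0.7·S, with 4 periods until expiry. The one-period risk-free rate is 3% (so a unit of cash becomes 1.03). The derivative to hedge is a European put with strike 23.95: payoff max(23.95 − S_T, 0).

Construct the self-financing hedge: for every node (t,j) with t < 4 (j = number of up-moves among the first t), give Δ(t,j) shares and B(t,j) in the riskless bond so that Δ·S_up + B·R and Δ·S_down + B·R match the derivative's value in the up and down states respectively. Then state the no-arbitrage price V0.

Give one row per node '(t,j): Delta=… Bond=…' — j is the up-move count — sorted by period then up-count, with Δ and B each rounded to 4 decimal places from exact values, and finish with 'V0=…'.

(0,0): Delta=-0.2109 Bond=8.3427
(1,0): Delta=-0.5175 Bond=15.0319
(1,1): Delta=-0.1188 Bond=5.2759
(2,0): Delta=-1.0000 Bond=22.5752
(2,1): Delta=-0.3725 Bond=11.8293
(2,2): Delta=-0.0425 Bond=2.1398
(3,0): Delta=-1.0000 Bond=23.2524
(3,1): Delta=-1.0000 Bond=23.2524
(3,2): Delta=-0.1840 Bond=6.4823
(3,3): Delta=0.0000 Bond=0.0000
V0=2.0152

Under the risk-neutral measure, an up-move has probability p* = (R−d)/(u−d) = 0.6600 and values discount at R = 1.03.
At expiry t=4: V(4,0)=16.7470, V(4,1)=11.6020, V(4,2)=2.7820, V(4,3)=0.0000, V(4,4)=0.0000
  t=3,j=0: stock 10.2900 → up 12.3480 (V=11.6020), down 7.2030 (V=16.7470). Price 12.9624; hedge Δ=-1.0000, bond B=23.2524.
  t=3,j=1: stock 17.6400 → up 21.1680 (V=2.7820), down 12.3480 (V=11.6020). Price 5.6124; hedge Δ=-1.0000, bond B=23.2524.
  t=3,j=2: stock 30.2400 → up 36.2880 (V=0.0000), down 21.1680 (V=2.7820). Price 0.9183; hedge Δ=-0.1840, bond B=6.4823.
  t=3,j=3: stock 51.8400 → up 62.2080 (V=0.0000), down 36.2880 (V=0.0000). Price 0.0000; hedge Δ=0.0000, bond B=0.0000.
  t=2,j=0: stock 14.7000 → up 17.6400 (V=5.6124), down 10.2900 (V=12.9624). Price 7.8752; hedge Δ=-1.0000, bond B=22.5752.
  t=2,j=1: stock 25.2000 → up 30.2400 (V=0.9183), down 17.6400 (V=5.6124). Price 2.4411; hedge Δ=-0.3725, bond B=11.8293.
  t=2,j=2: stock 43.2000 → up 51.8400 (V=0.0000), down 30.2400 (V=0.9183). Price 0.3031; hedge Δ=-0.0425, bond B=2.1398.
  t=1,j=0: stock 21.0000 → up 25.2000 (V=2.4411), down 14.7000 (V=7.8752). Price 4.1638; hedge Δ=-0.5175, bond B=15.0319.
  t=1,j=1: stock 36.0000 → up 43.2000 (V=0.3031), down 25.2000 (V=2.4411). Price 1.0000; hedge Δ=-0.1188, bond B=5.2759.
  t=0,j=0: stock 30.0000 → up 36.0000 (V=1.0000), down 21.0000 (V=4.1638). Price 2.0152; hedge Δ=-0.2109, bond B=8.3427.
Self-financing check: at every node Δ·S+B equals the discounted successor values.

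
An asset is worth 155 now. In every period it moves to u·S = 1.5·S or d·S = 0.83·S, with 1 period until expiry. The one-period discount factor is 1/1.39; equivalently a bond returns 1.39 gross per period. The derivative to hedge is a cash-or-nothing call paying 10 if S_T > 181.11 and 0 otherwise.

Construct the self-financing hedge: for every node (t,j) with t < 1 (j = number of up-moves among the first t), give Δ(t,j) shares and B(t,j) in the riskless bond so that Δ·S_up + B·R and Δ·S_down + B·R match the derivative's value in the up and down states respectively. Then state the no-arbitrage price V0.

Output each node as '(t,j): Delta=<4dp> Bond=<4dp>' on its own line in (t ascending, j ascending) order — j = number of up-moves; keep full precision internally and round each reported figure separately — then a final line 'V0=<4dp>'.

(0,0): Delta=0.0963 Bond=-8.9123
V0=6.0131

Under the risk-neutral measure, an up-move has probability p* = (R−d)/(u−d) = 0.8358 and values discount at R = 1.39.
At expiry t=1: V(1,0)=0.0000, V(1,1)=10.0000
  t=0,j=0: stock 155.0000 → up 232.5000 (V=10.0000), down 128.6500 (V=0.0000). Price 6.0131; hedge Δ=0.0963, bond B=-8.9123.
Self-financing check: at every node Δ·S+B equals the discounted successor values.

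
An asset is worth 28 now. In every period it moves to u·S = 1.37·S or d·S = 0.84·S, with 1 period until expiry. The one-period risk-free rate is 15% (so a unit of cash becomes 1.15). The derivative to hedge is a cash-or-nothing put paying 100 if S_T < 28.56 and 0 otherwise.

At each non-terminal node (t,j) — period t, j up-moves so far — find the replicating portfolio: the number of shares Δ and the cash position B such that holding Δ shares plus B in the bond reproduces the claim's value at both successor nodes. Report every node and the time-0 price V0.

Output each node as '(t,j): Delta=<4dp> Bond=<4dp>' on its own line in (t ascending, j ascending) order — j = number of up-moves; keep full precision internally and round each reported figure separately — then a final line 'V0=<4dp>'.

(0,0): Delta=-6.7385 Bond=224.7744
V0=36.0952

Risk-neutral probability p* = (R−d)/(u−d) = (1.15−0.84)/(1.37−0.84) = 0.5849.
Payoff layer (t=1): V(1,0)=100.0000, V(1,1)=0.0000
(0,0): S=28.0000. Δ = (V_up−V_dn)/(S_up−S_dn) = (0.0000−100.0000)/(38.3600−23.5200) = -6.7385. V = [p*·0.0000 + (1−p*)·100.0000]/1.15 = 36.0952. B = V − Δ·S = 224.7744.
Root portfolio cost Δ·28+B reproduces V0=36.0952.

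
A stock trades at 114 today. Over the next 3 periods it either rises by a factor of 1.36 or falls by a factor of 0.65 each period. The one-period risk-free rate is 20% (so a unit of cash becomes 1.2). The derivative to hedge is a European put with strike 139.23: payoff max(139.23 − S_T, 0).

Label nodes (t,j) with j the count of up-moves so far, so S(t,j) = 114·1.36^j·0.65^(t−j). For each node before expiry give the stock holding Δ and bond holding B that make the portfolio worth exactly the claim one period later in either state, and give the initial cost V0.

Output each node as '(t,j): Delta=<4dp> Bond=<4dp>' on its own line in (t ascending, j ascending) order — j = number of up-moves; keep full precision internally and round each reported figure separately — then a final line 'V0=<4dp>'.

Risk-neutral probability p* = (R−d)/(u−d) = (1.2−0.65)/(1.36−0.65) = 0.7746.
Terminal values V(3,·): V(3,0)=107.9227, V(3,1)=73.7256, V(3,2)=2.1746, V(3,3)=0.0000
Node (2,0) S=48.1650: V=(p*·73.7256+(1−p*)·107.9227)/1.2=67.8600; Δ=(73.7256−107.9227)/(65.5044−31.3073)=-1.0000; B=V−Δ·S=116.0250
Node (2,1) S=100.7760: V=(p*·2.1746+(1−p*)·73.7256)/1.2=15.2490; Δ=(2.1746−73.7256)/(137.0554−65.5044)=-1.0000; B=V−Δ·S=116.0250
Node (2,2) S=210.8544: V=(p*·0.0000+(1−p*)·2.1746)/1.2=0.4084; Δ=(0.0000−2.1746)/(286.7620−137.0554)=-0.0145; B=V−Δ·S=3.4713
Node (1,0) S=74.1000: V=(p*·15.2490+(1−p*)·67.8600)/1.2=22.5875; Δ=(15.2490−67.8600)/(100.7760−48.1650)=-1.0000; B=V−Δ·S=96.6875
Node (1,1) S=155.0400: V=(p*·0.4084+(1−p*)·15.2490)/1.2=3.1273; Δ=(0.4084−15.2490)/(210.8544−100.7760)=-0.1348; B=V−Δ·S=24.0296
Node (0,0) S=114.0000: V=(p*·3.1273+(1−p*)·22.5875)/1.2=6.2606; Δ=(3.1273−22.5875)/(155.0400−74.1000)=-0.2404; B=V−Δ·S=33.6693
Each (Δ,B) replicates both successor values, so the strategy is self-financing and V0 is arbitrage-free.

(0,0): Delta=-0.2404 Bond=33.6693
(1,0): Delta=-1.0000 Bond=96.6875
(1,1): Delta=-0.1348 Bond=24.0296
(2,0): Delta=-1.0000 Bond=116.0250
(2,1): Delta=-1.0000 Bond=116.0250
(2,2): Delta=-0.0145 Bond=3.4713
V0=6.2606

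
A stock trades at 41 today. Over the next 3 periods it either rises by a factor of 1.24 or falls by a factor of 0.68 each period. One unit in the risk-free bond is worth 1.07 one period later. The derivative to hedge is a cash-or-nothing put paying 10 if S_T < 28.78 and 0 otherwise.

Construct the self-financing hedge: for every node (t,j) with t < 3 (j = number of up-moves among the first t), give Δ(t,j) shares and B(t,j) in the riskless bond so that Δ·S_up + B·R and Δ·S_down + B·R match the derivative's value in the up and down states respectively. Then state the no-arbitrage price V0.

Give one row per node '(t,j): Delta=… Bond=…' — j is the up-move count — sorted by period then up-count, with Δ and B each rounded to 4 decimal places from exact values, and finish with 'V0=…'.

The replicating-portfolio and risk-neutral prices coincide; use p* = (1.07−0.68)/(1.24−0.68) = 0.6964 for the latter.
At expiry t=3: V(3,0)=10.0000, V(3,1)=10.0000, V(3,2)=0.0000, V(3,3)=0.0000
Node (2,0) S=18.9584: V=(p*·10.0000+(1−p*)·10.0000)/1.07=9.3458; Δ=(10.0000−10.0000)/(23.5084−12.8917)=0.0000; B=V−Δ·S=9.3458
Node (2,1) S=34.5712: V=(p*·0.0000+(1−p*)·10.0000)/1.07=2.8371; Δ=(0.0000−10.0000)/(42.8683−23.5084)=-0.5165; B=V−Δ·S=20.6943
Node (2,2) S=63.0416: V=(p*·0.0000+(1−p*)·0.0000)/1.07=0.0000; Δ=(0.0000−0.0000)/(78.1716−42.8683)=0.0000; B=V−Δ·S=0.0000
Node (1,0) S=27.8800: V=(p*·2.8371+(1−p*)·9.3458)/1.07=4.4981; Δ=(2.8371−9.3458)/(34.5712−18.9584)=-0.4169; B=V−Δ·S=16.1207
Node (1,1) S=50.8400: V=(p*·0.0000+(1−p*)·2.8371)/1.07=0.8049; Δ=(0.0000−2.8371)/(63.0416−34.5712)=-0.0997; B=V−Δ·S=5.8712
Node (0,0) S=41.0000: V=(p*·0.8049+(1−p*)·4.4981)/1.07=1.8001; Δ=(0.8049−4.4981)/(50.8400−27.8800)=-0.1609; B=V−Δ·S=8.3950
Each (Δ,B) replicates both successor values, so the strategy is self-financing and V0 is arbitrage-free.

(0,0): Delta=-0.1609 Bond=8.3950
(1,0): Delta=-0.4169 Bond=16.1207
(1,1): Delta=-0.0997 Bond=5.8712
(2,0): Delta=0.0000 Bond=9.3458
(2,1): Delta=-0.5165 Bond=20.6943
(2,2): Delta=0.0000 Bond=0.0000
V0=1.8001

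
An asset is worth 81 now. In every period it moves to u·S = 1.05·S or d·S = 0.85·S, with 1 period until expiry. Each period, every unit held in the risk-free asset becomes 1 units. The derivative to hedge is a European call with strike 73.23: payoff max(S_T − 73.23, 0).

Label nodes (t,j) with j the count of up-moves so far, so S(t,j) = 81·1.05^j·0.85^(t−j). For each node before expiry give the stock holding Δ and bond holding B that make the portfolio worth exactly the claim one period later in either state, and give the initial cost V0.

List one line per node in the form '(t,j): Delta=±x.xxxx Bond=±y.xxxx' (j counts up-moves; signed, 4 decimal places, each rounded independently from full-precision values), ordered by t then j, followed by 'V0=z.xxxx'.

Since d<R<u, set p* = (R−d)/(u−d) = 0.7500; price each node as the discounted p*-expectation of its children.
At expiry t=1: V(1,0)=0.0000, V(1,1)=11.8200
Node (0,0) S=81.0000: V=(p*·11.8200+(1−p*)·0.0000)/1=8.8650; Δ=(11.8200−0.0000)/(85.0500−68.8500)=0.7296; B=V−Δ·S=-50.2350
The time-0 hedge costs 8.8650, which is the no-arbitrage price.

(0,0): Delta=0.7296 Bond=-50.2350
V0=8.8650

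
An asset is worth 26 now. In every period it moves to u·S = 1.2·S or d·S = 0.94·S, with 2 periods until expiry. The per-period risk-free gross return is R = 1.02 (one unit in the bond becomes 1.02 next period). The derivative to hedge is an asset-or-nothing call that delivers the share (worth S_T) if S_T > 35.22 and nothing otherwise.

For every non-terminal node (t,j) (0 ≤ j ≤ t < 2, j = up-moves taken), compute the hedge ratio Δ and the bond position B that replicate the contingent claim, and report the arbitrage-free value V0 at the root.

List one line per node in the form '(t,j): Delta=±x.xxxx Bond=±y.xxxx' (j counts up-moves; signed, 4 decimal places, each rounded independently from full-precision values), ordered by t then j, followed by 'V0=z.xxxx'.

(0,0): Delta=1.6707 Bond=-40.0319
(1,0): Delta=0.0000 Bond=0.0000
(1,1): Delta=4.6154 Bond=-132.7059
V0=3.4070

Risk-neutral probability p* = (R−d)/(u−d) = (1.02−0.94)/(1.2−0.94) = 0.3077.
Payoff layer (t=2): V(2,0)=0.0000, V(2,1)=0.0000, V(2,2)=37.4400
Node (1,0) S=24.4400: V=(p*·0.0000+(1−p*)·0.0000)/1.02=0.0000; Δ=(0.0000−0.0000)/(29.3280−22.9736)=0.0000; B=V−Δ·S=0.0000
Node (1,1) S=31.2000: V=(p*·37.4400+(1−p*)·0.0000)/1.02=11.2941; Δ=(37.4400−0.0000)/(37.4400−29.3280)=4.6154; B=V−Δ·S=-132.7059
Node (0,0) S=26.0000: V=(p*·11.2941+(1−p*)·0.0000)/1.02=3.4070; Δ=(11.2941−0.0000)/(31.2000−24.4400)=1.6707; B=V−Δ·S=-40.0319
Self-financing check: at every node Δ·S+B equals the discounted successor values.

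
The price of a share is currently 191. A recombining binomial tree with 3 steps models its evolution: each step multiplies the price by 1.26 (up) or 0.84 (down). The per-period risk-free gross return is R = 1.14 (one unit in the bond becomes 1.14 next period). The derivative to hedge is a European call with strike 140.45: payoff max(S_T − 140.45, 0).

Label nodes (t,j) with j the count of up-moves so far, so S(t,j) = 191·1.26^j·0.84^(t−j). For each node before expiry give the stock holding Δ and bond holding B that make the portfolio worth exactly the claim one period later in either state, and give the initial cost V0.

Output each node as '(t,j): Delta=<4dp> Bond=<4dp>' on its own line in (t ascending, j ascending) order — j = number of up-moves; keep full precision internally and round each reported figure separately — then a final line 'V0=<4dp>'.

Risk-neutral probability p* = (R−d)/(u−d) = (1.14−0.84)/(1.26−0.84) = 0.7143.
Terminal values V(3,·): V(3,0)=0.0000, V(3,1)=29.3597, V(3,2)=114.2645, V(3,3)=241.6218
Node (2,0) S=134.7696: V=(p*·29.3597+(1−p*)·0.0000)/1.14=18.3958; Δ=(29.3597−0.0000)/(169.8097−113.2065)=0.5187; B=V−Δ·S=-51.5082
Node (2,1) S=202.1544: V=(p*·114.2645+(1−p*)·29.3597)/1.14=78.9526; Δ=(114.2645−29.3597)/(254.7145−169.8097)=1.0000; B=V−Δ·S=-123.2018
Node (2,2) S=303.2316: V=(p*·241.6218+(1−p*)·114.2645)/1.14=180.0298; Δ=(241.6218−114.2645)/(382.0718−254.7145)=1.0000; B=V−Δ·S=-123.2018
Node (1,0) S=160.4400: V=(p*·78.9526+(1−p*)·18.3958)/1.14=54.0796; Δ=(78.9526−18.3958)/(202.1544−134.7696)=0.8987; B=V−Δ·S=-90.1034
Node (1,1) S=240.6600: V=(p*·180.0298+(1−p*)·78.9526)/1.14=132.5883; Δ=(180.0298−78.9526)/(303.2316−202.1544)=1.0000; B=V−Δ·S=-108.0717
Node (0,0) S=191.0000: V=(p*·132.5883+(1−p*)·54.0796)/1.14=96.6291; Δ=(132.5883−54.0796)/(240.6600−160.4400)=0.9787; B=V−Δ·S=-90.2964
Each (Δ,B) replicates both successor values, so the strategy is self-financing and V0 is arbitrage-free.

(0,0): Delta=0.9787 Bond=-90.2964
(1,0): Delta=0.8987 Bond=-90.1034
(1,1): Delta=1.0000 Bond=-108.0717
(2,0): Delta=0.5187 Bond=-51.5082
(2,1): Delta=1.0000 Bond=-123.2018
(2,2): Delta=1.0000 Bond=-123.2018
V0=96.6291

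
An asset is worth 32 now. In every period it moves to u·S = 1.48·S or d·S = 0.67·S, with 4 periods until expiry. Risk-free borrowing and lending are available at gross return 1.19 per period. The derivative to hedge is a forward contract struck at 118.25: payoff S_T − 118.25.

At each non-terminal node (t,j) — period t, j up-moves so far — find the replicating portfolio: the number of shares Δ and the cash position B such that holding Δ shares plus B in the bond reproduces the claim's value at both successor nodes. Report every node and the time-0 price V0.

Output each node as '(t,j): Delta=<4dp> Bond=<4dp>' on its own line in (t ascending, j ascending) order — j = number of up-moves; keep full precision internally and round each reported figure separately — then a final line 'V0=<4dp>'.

Risk-neutral probability p* = (R−d)/(u−d) = (1.19−0.67)/(1.48−0.67) = 0.6420.
Payoff layer (t=4): V(4,0)=-111.8016, V(4,1)=-104.0059, V(4,2)=-86.7853, V(4,3)=-48.7460, V(4,4)=35.2813
(3,0): S=9.6244. Δ = (V_up−V_dn)/(S_up−S_dn) = (-104.0059−-111.8016)/(14.2441−6.4484) = 1.0000. V = [p*·-104.0059 + (1−p*)·-111.8016]/1.19 = -89.7453. B = V − Δ·S = -99.3697.
(3,1): S=21.2599. Δ = (V_up−V_dn)/(S_up−S_dn) = (-86.7853−-104.0059)/(31.4647−14.2441) = 1.0000. V = [p*·-86.7853 + (1−p*)·-104.0059]/1.19 = -78.1098. B = V − Δ·S = -99.3697.
(3,2): S=46.9622. Δ = (V_up−V_dn)/(S_up−S_dn) = (-48.7460−-86.7853)/(69.5040−31.4647) = 1.0000. V = [p*·-48.7460 + (1−p*)·-86.7853]/1.19 = -52.4076. B = V − Δ·S = -99.3697.
(3,3): S=103.7373. Δ = (V_up−V_dn)/(S_up−S_dn) = (35.2813−-48.7460)/(153.5313−69.5040) = 1.0000. V = [p*·35.2813 + (1−p*)·-48.7460]/1.19 = 4.3676. B = V − Δ·S = -99.3697.
(2,0): S=14.3648. Δ = (V_up−V_dn)/(S_up−S_dn) = (-78.1098−-89.7453)/(21.2599−9.6244) = 1.0000. V = [p*·-78.1098 + (1−p*)·-89.7453]/1.19 = -69.1392. B = V − Δ·S = -83.5040.
(2,1): S=31.7312. Δ = (V_up−V_dn)/(S_up−S_dn) = (-52.4076−-78.1098)/(46.9622−21.2599) = 1.0000. V = [p*·-52.4076 + (1−p*)·-78.1098]/1.19 = -51.7728. B = V − Δ·S = -83.5040.
(2,2): S=70.0928. Δ = (V_up−V_dn)/(S_up−S_dn) = (4.3676−-52.4076)/(103.7373−46.9622) = 1.0000. V = [p*·4.3676 + (1−p*)·-52.4076]/1.19 = -13.4112. B = V − Δ·S = -83.5040.
(1,0): S=21.4400. Δ = (V_up−V_dn)/(S_up−S_dn) = (-51.7728−-69.1392)/(31.7312−14.3648) = 1.0000. V = [p*·-51.7728 + (1−p*)·-69.1392]/1.19 = -48.7314. B = V − Δ·S = -70.1714.
(1,1): S=47.3600. Δ = (V_up−V_dn)/(S_up−S_dn) = (-13.4112−-51.7728)/(70.0928−31.7312) = 1.0000. V = [p*·-13.4112 + (1−p*)·-51.7728]/1.19 = -22.8114. B = V − Δ·S = -70.1714.
(0,0): S=32.0000. Δ = (V_up−V_dn)/(S_up−S_dn) = (-22.8114−-48.7314)/(47.3600−21.4400) = 1.0000. V = [p*·-22.8114 + (1−p*)·-48.7314]/1.19 = -26.9676. B = V − Δ·S = -58.9676.
Each (Δ,B) replicates both successor values, so the strategy is self-financing and V0 is arbitrage-free.

(0,0): Delta=1.0000 Bond=-58.9676
(1,0): Delta=1.0000 Bond=-70.1714
(1,1): Delta=1.0000 Bond=-70.1714
(2,0): Delta=1.0000 Bond=-83.5040
(2,1): Delta=1.0000 Bond=-83.5040
(2,2): Delta=1.0000 Bond=-83.5040
(3,0): Delta=1.0000 Bond=-99.3697
(3,1): Delta=1.0000 Bond=-99.3697
(3,2): Delta=1.0000 Bond=-99.3697
(3,3): Delta=1.0000 Bond=-99.3697
V0=-26.9676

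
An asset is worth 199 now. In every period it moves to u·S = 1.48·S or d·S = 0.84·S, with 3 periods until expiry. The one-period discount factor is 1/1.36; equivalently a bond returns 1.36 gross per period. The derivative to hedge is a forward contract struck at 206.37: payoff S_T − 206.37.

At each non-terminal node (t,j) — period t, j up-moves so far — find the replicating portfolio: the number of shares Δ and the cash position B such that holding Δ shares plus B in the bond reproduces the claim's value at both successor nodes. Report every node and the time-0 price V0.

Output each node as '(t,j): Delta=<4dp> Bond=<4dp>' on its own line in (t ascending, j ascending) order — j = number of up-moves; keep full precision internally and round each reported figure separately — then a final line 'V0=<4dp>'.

(0,0): Delta=1.0000 Bond=-82.0408
(1,0): Delta=1.0000 Bond=-111.5755
(1,1): Delta=1.0000 Bond=-111.5755
(2,0): Delta=1.0000 Bond=-151.7426
(2,1): Delta=1.0000 Bond=-151.7426
(2,2): Delta=1.0000 Bond=-151.7426
V0=116.9592

Risk-neutral probability p* = (R−d)/(u−d) = (1.36−0.84)/(1.48−0.84) = 0.8125.
Terminal payoffs: V(3,0)=-88.4219, V(3,1)=1.4433, V(3,2)=159.7773, V(3,3)=438.7466
  t=2,j=0: stock 140.4144 → up 207.8133 (V=1.4433), down 117.9481 (V=-88.4219). Price -11.3282; hedge Δ=1.0000, bond B=-151.7426.
  t=2,j=1: stock 247.3968 → up 366.1473 (V=159.7773), down 207.8133 (V=1.4433). Price 95.6542; hedge Δ=1.0000, bond B=-151.7426.
  t=2,j=2: stock 435.8896 → up 645.1166 (V=438.7466), down 366.1473 (V=159.7773). Price 284.1470; hedge Δ=1.0000, bond B=-151.7426.
  t=1,j=0: stock 167.1600 → up 247.3968 (V=95.6542), down 140.4144 (V=-11.3282). Price 55.5845; hedge Δ=1.0000, bond B=-111.5755.
  t=1,j=1: stock 294.5200 → up 435.8896 (V=284.1470), down 247.3968 (V=95.6542). Price 182.9445; hedge Δ=1.0000, bond B=-111.5755.
  t=0,j=0: stock 199.0000 → up 294.5200 (V=182.9445), down 167.1600 (V=55.5845). Price 116.9592; hedge Δ=1.0000, bond B=-82.0408.
Root portfolio cost Δ·199+B reproduces V0=116.9592.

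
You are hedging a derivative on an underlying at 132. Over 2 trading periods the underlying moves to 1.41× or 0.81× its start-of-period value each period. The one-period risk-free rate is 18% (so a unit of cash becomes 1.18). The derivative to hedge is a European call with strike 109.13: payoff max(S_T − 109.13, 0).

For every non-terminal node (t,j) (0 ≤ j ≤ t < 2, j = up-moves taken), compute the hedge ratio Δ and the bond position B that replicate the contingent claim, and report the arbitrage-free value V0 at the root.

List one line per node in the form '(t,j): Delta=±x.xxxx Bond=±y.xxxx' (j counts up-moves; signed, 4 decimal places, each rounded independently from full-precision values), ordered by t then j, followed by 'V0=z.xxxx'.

Risk-neutral probability p* = (R−d)/(u−d) = (1.18−0.81)/(1.41−0.81) = 0.6167.
Terminal values V(2,·): V(2,0)=0.0000, V(2,1)=41.6272, V(2,2)=153.2992
Node (1,0) S=106.9200: V=(p*·41.6272+(1−p*)·0.0000)/1.18=21.7543; Δ=(41.6272−0.0000)/(150.7572−86.6052)=0.6489; B=V−Δ·S=-47.6243
Node (1,1) S=186.1200: V=(p*·153.2992+(1−p*)·41.6272)/1.18=93.6369; Δ=(153.2992−41.6272)/(262.4292−150.7572)=1.0000; B=V−Δ·S=-92.4831
Node (0,0) S=132.0000: V=(p*·93.6369+(1−p*)·21.7543)/1.18=56.0016; Δ=(93.6369−21.7543)/(186.1200−106.9200)=0.9076; B=V−Δ·S=-63.8027
Check: Δ(0,0)·S0 + B(0,0) = 56.0016 = V0.

(0,0): Delta=0.9076 Bond=-63.8027
(1,0): Delta=0.6489 Bond=-47.6243
(1,1): Delta=1.0000 Bond=-92.4831
V0=56.0016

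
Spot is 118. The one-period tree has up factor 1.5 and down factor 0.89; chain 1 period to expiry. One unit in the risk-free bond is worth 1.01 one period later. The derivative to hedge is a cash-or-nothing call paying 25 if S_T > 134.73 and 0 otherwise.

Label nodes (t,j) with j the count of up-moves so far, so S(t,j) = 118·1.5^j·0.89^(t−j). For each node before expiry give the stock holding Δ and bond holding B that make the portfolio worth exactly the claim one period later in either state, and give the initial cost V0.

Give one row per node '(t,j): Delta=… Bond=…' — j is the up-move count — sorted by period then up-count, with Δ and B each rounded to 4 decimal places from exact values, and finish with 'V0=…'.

Under the risk-neutral measure, an up-move has probability p* = (R−d)/(u−d) = 0.1967 and values discount at R = 1.01.
At expiry t=1: V(1,0)=0.0000, V(1,1)=25.0000
  t=0,j=0: stock 118.0000 → up 177.0000 (V=25.0000), down 105.0200 (V=0.0000). Price 4.8693; hedge Δ=0.3473, bond B=-36.1143.
Check: Δ(0,0)·S0 + B(0,0) = 4.8693 = V0.

(0,0): Delta=0.3473 Bond=-36.1143
V0=4.8693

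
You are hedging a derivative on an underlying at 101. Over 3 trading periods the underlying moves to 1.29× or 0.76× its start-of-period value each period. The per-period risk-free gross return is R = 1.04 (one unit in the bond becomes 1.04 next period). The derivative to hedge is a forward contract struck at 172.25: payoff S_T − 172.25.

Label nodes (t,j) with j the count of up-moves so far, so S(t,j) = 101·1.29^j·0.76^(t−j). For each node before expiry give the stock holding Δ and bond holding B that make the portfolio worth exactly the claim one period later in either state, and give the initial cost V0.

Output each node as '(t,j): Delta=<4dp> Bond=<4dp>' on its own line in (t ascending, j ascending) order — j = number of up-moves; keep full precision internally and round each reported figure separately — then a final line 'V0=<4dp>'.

(0,0): Delta=1.0000 Bond=-153.1296
(1,0): Delta=1.0000 Bond=-159.2548
(1,1): Delta=1.0000 Bond=-159.2548
(2,0): Delta=1.0000 Bond=-165.6250
(2,1): Delta=1.0000 Bond=-165.6250
(2,2): Delta=1.0000 Bond=-165.6250
V0=-52.1296

Under the risk-neutral measure, an up-move has probability p* = (R−d)/(u−d) = 0.5283 and values discount at R = 1.04.
Terminal payoffs: V(3,0)=-127.9134, V(3,1)=-96.9945, V(3,2)=-44.5137, V(3,3)=44.5656
Node (2,0) S=58.3376: V=(p*·-96.9945+(1−p*)·-127.9134)/1.04=-107.2874; Δ=(-96.9945−-127.9134)/(75.2555−44.3366)=1.0000; B=V−Δ·S=-165.6250
Node (2,1) S=99.0204: V=(p*·-44.5137+(1−p*)·-96.9945)/1.04=-66.6046; Δ=(-44.5137−-96.9945)/(127.7363−75.2555)=1.0000; B=V−Δ·S=-165.6250
Node (2,2) S=168.0741: V=(p*·44.5656+(1−p*)·-44.5137)/1.04=2.4491; Δ=(44.5656−-44.5137)/(216.8156−127.7363)=1.0000; B=V−Δ·S=-165.6250
Node (1,0) S=76.7600: V=(p*·-66.6046+(1−p*)·-107.2874)/1.04=-82.4948; Δ=(-66.6046−-107.2874)/(99.0204−58.3376)=1.0000; B=V−Δ·S=-159.2548
Node (1,1) S=130.2900: V=(p*·2.4491+(1−p*)·-66.6046)/1.04=-28.9648; Δ=(2.4491−-66.6046)/(168.0741−99.0204)=1.0000; B=V−Δ·S=-159.2548
Node (0,0) S=101.0000: V=(p*·-28.9648+(1−p*)·-82.4948)/1.04=-52.1296; Δ=(-28.9648−-82.4948)/(130.2900−76.7600)=1.0000; B=V−Δ·S=-153.1296
Root portfolio cost Δ·101+B reproduces V0=-52.1296.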